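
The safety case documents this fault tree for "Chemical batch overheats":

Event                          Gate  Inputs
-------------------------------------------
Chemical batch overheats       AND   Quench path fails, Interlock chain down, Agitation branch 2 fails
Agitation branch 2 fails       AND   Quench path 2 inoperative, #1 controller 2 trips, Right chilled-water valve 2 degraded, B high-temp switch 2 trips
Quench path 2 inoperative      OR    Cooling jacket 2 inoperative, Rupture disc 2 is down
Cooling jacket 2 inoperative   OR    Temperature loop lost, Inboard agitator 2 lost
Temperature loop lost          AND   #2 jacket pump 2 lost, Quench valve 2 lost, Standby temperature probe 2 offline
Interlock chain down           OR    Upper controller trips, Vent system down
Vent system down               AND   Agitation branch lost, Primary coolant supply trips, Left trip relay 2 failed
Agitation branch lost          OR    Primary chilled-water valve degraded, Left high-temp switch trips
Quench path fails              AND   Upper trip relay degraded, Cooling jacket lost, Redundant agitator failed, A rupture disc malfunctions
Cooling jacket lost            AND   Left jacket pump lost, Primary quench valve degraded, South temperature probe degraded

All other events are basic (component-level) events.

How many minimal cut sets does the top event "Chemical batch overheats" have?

9

Cooling jacket lost [AND]: one cut set from each child combined → 1 × 1 × 1 = 1 cut set(s).
Quench path fails [AND]: one cut set from each child combined → 1 × 1 × 1 × 1 = 1 cut set(s).
Agitation branch lost [OR]: union of children's cut sets → 2 cut set(s).
Vent system down [AND]: one cut set from each child combined → 2 × 1 × 1 = 2 cut set(s).
Interlock chain down [OR]: union of children's cut sets → 3 cut set(s).
Temperature loop lost [AND]: one cut set from each child combined → 1 × 1 × 1 = 1 cut set(s).
Cooling jacket 2 inoperative [OR]: union of children's cut sets → 2 cut set(s).
Quench path 2 inoperative [OR]: union of children's cut sets → 3 cut set(s).
Agitation branch 2 fails [AND]: one cut set from each child combined → 3 × 1 × 1 × 1 = 3 cut set(s).
Chemical batch overheats [AND]: one cut set from each child combined → 1 × 3 × 3 = 9 cut set(s).
Minimal cut sets: {#1 controller 2 trips, #2 jacket pump 2 lost, A rupture disc malfunctions, B high-temp switch 2 trips, Left jacket pump lost, Primary quench valve degraded, Quench valve 2 lost, Redundant agitator failed, Right chilled-water valve 2 degraded, South temperature probe degraded, Standby temperature probe 2 offline, Upper controller trips, Upper trip relay degraded}; {#1 controller 2 trips, A rupture disc malfunctions, B high-temp switch 2 trips, Inboard agitator 2 lost, Left jacket pump lost, Primary quench valve degraded, Redundant agitator failed, Right chilled-water valve 2 degraded, South temperature probe degraded, Upper controller trips, Upper trip relay degraded}; {#1 controller 2 trips, A rupture disc malfunctions, B high-temp switch 2 trips, Left jacket pump lost, Primary quench valve degraded, Redundant agitator failed, Right chilled-water valve 2 degraded, Rupture disc 2 is down, South temperature probe degraded, Upper controller trips, Upper trip relay degraded}; {#1 controller 2 trips, #2 jacket pump 2 lost, A rupture disc malfunctions, B high-temp switch 2 trips, Left jacket pump lost, Left trip relay 2 failed, Primary chilled-water valve degraded, Primary coolant supply trips, Primary quench valve degraded, Quench valve 2 lost, Redundant agitator failed, Right chilled-water valve 2 degraded, South temperature probe degraded, Standby temperature probe 2 offline, Upper trip relay degraded}; {#1 controller 2 trips, A rupture disc malfunctions, B high-temp switch 2 trips, Inboard agitator 2 lost, Left jacket pump lost, Left trip relay 2 failed, Primary chilled-water valve degraded, Primary coolant supply trips, Primary quench valve degraded, Redundant agitator failed, Right chilled-water valve 2 degraded, South temperature probe degraded, Upper trip relay degraded}; {#1 controller 2 trips, A rupture disc malfunctions, B high-temp switch 2 trips, Left jacket pump lost, Left trip relay 2 failed, Primary chilled-water valve degraded, Primary coolant supply trips, Primary quench valve degraded, Redundant agitator failed, Right chilled-water valve 2 degraded, Rupture disc 2 is down, South temperature probe degraded, Upper trip relay degraded}; {#1 controller 2 trips, #2 jacket pump 2 lost, A rupture disc malfunctions, B high-temp switch 2 trips, Left high-temp switch trips, Left jacket pump lost, Left trip relay 2 failed, Primary coolant supply trips, Primary quench valve degraded, Quench valve 2 lost, Redundant agitator failed, Right chilled-water valve 2 degraded, South temperature probe degraded, Standby temperature probe 2 offline, Upper trip relay degraded}; {#1 controller 2 trips, A rupture disc malfunctions, B high-temp switch 2 trips, Inboard agitator 2 lost, Left high-temp switch trips, Left jacket pump lost, Left trip relay 2 failed, Primary coolant supply trips, Primary quench valve degraded, Redundant agitator failed, Right chilled-water valve 2 degraded, South temperature probe degraded, Upper trip relay degraded}; {#1 controller 2 trips, A rupture disc malfunctions, B high-temp switch 2 trips, Left high-temp switch trips, Left jacket pump lost, Left trip relay 2 failed, Primary coolant supply trips, Primary quench valve degraded, Redundant agitator failed, Right chilled-water valve 2 degraded, Rupture disc 2 is down, South temperature probe degraded, Upper trip relay degraded}.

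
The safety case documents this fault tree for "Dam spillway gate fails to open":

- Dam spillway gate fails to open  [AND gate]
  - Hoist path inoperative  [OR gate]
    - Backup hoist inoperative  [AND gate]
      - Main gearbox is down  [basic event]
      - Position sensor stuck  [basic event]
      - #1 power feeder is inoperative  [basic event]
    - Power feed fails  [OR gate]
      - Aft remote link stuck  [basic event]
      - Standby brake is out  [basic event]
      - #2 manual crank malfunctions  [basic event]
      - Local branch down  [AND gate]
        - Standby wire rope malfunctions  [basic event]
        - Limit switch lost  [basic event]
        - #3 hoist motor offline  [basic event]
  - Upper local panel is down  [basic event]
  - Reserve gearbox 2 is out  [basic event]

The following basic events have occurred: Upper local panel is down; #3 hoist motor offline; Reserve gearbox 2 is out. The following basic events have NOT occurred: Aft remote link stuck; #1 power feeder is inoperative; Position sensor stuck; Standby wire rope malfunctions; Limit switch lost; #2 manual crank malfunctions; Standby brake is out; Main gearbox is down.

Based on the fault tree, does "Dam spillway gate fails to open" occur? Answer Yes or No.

No

Backup hoist inoperative [AND]: Main gearbox is down=not, Position sensor stuck=not, #1 power feeder is inoperative=not → not all inputs occur → does not occur.
Local branch down [AND]: Standby wire rope malfunctions=not, Limit switch lost=not, #3 hoist motor offline=occurs → not all inputs occur → does not occur.
Power feed fails [OR]: Aft remote link stuck=not, Standby brake is out=not, #2 manual crank malfunctions=not, Local branch down=not → no input occurs → does not occur.
Hoist path inoperative [OR]: Backup hoist inoperative=not, Power feed fails=not → no input occurs → does not occur.
Dam spillway gate fails to open [AND]: Hoist path inoperative=not, Upper local panel is down=occurs, Reserve gearbox 2 is out=occurs → not all inputs occur → does not occur.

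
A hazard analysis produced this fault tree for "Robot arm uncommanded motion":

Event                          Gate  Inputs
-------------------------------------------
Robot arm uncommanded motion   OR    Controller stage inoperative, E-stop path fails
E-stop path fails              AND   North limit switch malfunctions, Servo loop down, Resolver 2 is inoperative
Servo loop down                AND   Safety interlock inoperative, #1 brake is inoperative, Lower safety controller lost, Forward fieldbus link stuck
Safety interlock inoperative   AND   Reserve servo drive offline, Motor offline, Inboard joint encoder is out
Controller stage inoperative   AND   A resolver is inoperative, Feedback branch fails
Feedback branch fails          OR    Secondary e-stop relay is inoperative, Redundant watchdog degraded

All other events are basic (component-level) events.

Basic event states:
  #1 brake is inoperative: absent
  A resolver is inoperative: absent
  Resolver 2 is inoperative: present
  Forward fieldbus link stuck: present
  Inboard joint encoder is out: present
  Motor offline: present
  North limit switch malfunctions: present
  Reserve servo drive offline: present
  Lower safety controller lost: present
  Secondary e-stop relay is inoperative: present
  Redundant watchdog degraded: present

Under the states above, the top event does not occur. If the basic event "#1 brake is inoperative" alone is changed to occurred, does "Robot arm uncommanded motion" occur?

Yes

Counterfactual: set "#1 brake is inoperative" to occurred.
Feedback branch fails [OR]: Secondary e-stop relay is inoperative=occurs, Redundant watchdog degraded=occurs → at least one input occurs → occurs.
Controller stage inoperative [AND]: A resolver is inoperative=not, Feedback branch fails=occurs → not all inputs occur → does not occur.
Safety interlock inoperative [AND]: Reserve servo drive offline=occurs, Motor offline=occurs, Inboard joint encoder is out=occurs → all inputs occur → occurs.
Servo loop down [AND]: Safety interlock inoperative=occurs, #1 brake is inoperative=occurs, Lower safety controller lost=occurs, Forward fieldbus link stuck=occurs → all inputs occur → occurs.
E-stop path fails [AND]: North limit switch malfunctions=occurs, Servo loop down=occurs, Resolver 2 is inoperative=occurs → all inputs occur → occurs.
Robot arm uncommanded motion [OR]: Controller stage inoperative=not, E-stop path fails=occurs → at least one input occurs → occurs.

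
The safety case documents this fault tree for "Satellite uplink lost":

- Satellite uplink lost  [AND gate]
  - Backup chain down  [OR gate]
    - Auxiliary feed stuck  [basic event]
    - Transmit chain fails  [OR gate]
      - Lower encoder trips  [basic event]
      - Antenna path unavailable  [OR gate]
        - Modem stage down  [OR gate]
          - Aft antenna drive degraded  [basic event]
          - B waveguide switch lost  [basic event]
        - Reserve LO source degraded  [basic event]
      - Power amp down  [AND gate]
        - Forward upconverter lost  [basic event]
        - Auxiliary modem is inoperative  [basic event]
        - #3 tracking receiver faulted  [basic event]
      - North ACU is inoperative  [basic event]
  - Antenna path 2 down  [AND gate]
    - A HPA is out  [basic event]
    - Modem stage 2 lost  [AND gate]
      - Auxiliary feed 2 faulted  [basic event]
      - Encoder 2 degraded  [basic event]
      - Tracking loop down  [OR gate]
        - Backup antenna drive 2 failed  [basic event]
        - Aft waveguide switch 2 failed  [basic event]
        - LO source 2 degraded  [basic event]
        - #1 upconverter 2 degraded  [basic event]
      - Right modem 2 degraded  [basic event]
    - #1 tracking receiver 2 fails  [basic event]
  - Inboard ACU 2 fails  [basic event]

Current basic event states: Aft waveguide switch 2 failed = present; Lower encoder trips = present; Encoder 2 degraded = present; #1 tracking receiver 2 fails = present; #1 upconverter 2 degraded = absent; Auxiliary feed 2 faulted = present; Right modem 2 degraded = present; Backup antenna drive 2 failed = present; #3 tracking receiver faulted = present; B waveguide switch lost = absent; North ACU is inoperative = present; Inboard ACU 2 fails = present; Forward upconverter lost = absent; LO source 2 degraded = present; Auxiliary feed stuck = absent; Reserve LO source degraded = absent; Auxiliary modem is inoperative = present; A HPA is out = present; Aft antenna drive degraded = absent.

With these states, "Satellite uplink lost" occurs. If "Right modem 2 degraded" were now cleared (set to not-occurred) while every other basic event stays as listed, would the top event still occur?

No

Counterfactual: set "Right modem 2 degraded" to not occurred.
Modem stage down [OR]: Aft antenna drive degraded=not, B waveguide switch lost=not → no input occurs → does not occur.
Antenna path unavailable [OR]: Modem stage down=not, Reserve LO source degraded=not → no input occurs → does not occur.
Power amp down [AND]: Forward upconverter lost=not, Auxiliary modem is inoperative=occurs, #3 tracking receiver faulted=occurs → not all inputs occur → does not occur.
Transmit chain fails [OR]: Lower encoder trips=occurs, Antenna path unavailable=not, Power amp down=not, North ACU is inoperative=occurs → at least one input occurs → occurs.
Backup chain down [OR]: Auxiliary feed stuck=not, Transmit chain fails=occurs → at least one input occurs → occurs.
Tracking loop down [OR]: Backup antenna drive 2 failed=occurs, Aft waveguide switch 2 failed=occurs, LO source 2 degraded=occurs, #1 upconverter 2 degraded=not → at least one input occurs → occurs.
Modem stage 2 lost [AND]: Auxiliary feed 2 faulted=occurs, Encoder 2 degraded=occurs, Tracking loop down=occurs, Right modem 2 degraded=not → not all inputs occur → does not occur.
Antenna path 2 down [AND]: A HPA is out=occurs, Modem stage 2 lost=not, #1 tracking receiver 2 fails=occurs → not all inputs occur → does not occur.
Satellite uplink lost [AND]: Backup chain down=occurs, Antenna path 2 down=not, Inboard ACU 2 fails=occurs → not all inputs occur → does not occur.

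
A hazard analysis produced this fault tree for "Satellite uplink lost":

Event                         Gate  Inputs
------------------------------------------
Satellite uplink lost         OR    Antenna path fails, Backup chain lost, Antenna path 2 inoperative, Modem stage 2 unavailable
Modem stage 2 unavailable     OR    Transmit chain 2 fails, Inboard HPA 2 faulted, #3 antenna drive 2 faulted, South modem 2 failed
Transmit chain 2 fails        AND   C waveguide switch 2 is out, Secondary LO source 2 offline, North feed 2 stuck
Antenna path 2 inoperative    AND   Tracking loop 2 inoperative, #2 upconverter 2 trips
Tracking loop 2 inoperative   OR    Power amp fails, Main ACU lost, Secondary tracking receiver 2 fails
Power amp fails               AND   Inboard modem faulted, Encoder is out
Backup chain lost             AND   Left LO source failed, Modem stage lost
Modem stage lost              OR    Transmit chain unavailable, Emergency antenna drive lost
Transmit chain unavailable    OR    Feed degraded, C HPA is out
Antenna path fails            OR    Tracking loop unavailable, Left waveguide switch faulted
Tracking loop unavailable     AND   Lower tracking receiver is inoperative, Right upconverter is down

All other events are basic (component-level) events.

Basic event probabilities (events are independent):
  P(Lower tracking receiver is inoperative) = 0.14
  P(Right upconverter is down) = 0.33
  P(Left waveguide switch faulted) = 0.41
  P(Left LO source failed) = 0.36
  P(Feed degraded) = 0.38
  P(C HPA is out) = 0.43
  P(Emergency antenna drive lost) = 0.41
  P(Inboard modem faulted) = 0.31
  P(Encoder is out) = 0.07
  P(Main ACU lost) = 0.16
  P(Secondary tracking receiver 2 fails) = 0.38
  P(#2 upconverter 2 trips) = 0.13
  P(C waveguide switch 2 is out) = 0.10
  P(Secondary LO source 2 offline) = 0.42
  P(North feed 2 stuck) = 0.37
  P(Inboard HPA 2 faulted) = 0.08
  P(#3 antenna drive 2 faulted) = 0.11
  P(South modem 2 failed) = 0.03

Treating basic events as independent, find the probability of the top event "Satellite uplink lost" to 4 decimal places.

0.7054

P(Tracking loop unavailable) [AND] = 0.14 × 0.33 = 0.046200
P(Antenna path fails) [OR] = 1 − (1−0.046200) × (1−0.41) = 0.437258
P(Transmit chain unavailable) [OR] = 1 − (1−0.38) × (1−0.43) = 0.646600
P(Modem stage lost) [OR] = 1 − (1−0.646600) × (1−0.41) = 0.791494
P(Backup chain lost) [AND] = 0.36 × 0.791494 = 0.284938
P(Power amp fails) [AND] = 0.31 × 0.07 = 0.021700
P(Tracking loop 2 inoperative) [OR] = 1 − (1−0.021700) × (1−0.16) × (1−0.38) = 0.490501
P(Antenna path 2 inoperative) [AND] = 0.490501 × 0.13 = 0.063765
P(Transmit chain 2 fails) [AND] = 0.10 × 0.42 × 0.37 = 0.015540
P(Modem stage 2 unavailable) [OR] = 1 − (1−0.015540) × (1−0.08) × (1−0.11) × (1−0.03) = 0.218106
P(Satellite uplink lost) [OR] = 1 − (1−0.437258) × (1−0.284938) × (1−0.063765) × (1−0.218106) = 0.705432
Rounded to 4 decimal places: P(Satellite uplink lost) ≈ 0.7054.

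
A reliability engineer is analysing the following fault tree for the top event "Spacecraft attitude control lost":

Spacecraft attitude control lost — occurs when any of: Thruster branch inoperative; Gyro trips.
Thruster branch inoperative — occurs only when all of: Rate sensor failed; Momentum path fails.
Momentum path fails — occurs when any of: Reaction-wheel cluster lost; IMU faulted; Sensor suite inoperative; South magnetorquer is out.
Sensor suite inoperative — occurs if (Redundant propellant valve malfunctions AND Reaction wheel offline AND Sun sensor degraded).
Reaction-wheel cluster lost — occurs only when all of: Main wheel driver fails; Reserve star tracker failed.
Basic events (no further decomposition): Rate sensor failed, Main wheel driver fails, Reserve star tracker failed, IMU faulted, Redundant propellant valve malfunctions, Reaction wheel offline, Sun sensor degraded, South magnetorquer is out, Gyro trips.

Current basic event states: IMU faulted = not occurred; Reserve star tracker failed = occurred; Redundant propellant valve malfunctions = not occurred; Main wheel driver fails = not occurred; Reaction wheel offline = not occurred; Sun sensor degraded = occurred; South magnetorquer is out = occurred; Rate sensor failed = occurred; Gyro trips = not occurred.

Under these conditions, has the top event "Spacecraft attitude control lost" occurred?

Yes

Reaction-wheel cluster lost [AND]: Main wheel driver fails=not, Reserve star tracker failed=occurs → not all inputs occur → does not occur.
Sensor suite inoperative [AND]: Redundant propellant valve malfunctions=not, Reaction wheel offline=not, Sun sensor degraded=occurs → not all inputs occur → does not occur.
Momentum path fails [OR]: Reaction-wheel cluster lost=not, IMU faulted=not, Sensor suite inoperative=not, South magnetorquer is out=occurs → at least one input occurs → occurs.
Thruster branch inoperative [AND]: Rate sensor failed=occurs, Momentum path fails=occurs → all inputs occur → occurs.
Spacecraft attitude control lost [OR]: Thruster branch inoperative=occurs, Gyro trips=not → at least one input occurs → occurs.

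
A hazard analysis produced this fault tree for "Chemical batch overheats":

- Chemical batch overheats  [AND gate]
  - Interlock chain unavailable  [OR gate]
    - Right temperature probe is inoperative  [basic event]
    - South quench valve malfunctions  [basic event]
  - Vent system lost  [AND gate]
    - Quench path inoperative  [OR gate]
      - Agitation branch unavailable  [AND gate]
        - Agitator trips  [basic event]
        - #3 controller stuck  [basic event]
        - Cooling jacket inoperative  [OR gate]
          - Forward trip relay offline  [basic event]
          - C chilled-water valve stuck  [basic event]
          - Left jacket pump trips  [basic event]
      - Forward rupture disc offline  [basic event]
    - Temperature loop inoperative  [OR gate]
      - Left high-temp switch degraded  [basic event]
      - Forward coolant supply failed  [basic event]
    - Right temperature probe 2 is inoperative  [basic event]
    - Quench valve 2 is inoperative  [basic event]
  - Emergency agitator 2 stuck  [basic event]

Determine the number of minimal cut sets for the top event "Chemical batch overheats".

16

Interlock chain unavailable [OR]: union of children's cut sets → 2 cut set(s).
Cooling jacket inoperative [OR]: union of children's cut sets → 3 cut set(s).
Agitation branch unavailable [AND]: one cut set from each child combined → 1 × 1 × 3 = 3 cut set(s).
Quench path inoperative [OR]: union of children's cut sets → 4 cut set(s).
Temperature loop inoperative [OR]: union of children's cut sets → 2 cut set(s).
Vent system lost [AND]: one cut set from each child combined → 4 × 2 × 1 × 1 = 8 cut set(s).
Chemical batch overheats [AND]: one cut set from each child combined → 2 × 8 × 1 = 16 cut set(s).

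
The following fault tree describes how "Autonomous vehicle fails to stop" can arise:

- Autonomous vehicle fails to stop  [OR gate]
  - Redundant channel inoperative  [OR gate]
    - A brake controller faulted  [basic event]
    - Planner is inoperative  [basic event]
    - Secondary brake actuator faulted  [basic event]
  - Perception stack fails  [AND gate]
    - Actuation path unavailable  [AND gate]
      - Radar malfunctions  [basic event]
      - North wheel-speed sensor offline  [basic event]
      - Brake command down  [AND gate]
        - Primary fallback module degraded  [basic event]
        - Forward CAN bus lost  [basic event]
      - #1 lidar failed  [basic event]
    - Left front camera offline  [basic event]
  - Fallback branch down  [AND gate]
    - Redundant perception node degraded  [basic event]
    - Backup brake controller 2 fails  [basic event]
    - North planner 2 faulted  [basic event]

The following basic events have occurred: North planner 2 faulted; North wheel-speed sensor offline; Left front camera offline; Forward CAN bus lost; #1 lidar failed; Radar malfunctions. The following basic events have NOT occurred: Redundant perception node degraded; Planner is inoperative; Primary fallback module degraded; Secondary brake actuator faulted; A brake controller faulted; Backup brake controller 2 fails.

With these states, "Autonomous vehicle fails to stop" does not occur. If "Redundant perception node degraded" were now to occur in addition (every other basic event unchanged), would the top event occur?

No

Counterfactual: set "Redundant perception node degraded" to occurred.
Redundant channel inoperative [OR]: A brake controller faulted=not, Planner is inoperative=not, Secondary brake actuator faulted=not → no input occurs → does not occur.
Brake command down [AND]: Primary fallback module degraded=not, Forward CAN bus lost=occurs → not all inputs occur → does not occur.
Actuation path unavailable [AND]: Radar malfunctions=occurs, North wheel-speed sensor offline=occurs, Brake command down=not, #1 lidar failed=occurs → not all inputs occur → does not occur.
Perception stack fails [AND]: Actuation path unavailable=not, Left front camera offline=occurs → not all inputs occur → does not occur.
Fallback branch down [AND]: Redundant perception node degraded=occurs, Backup brake controller 2 fails=not, North planner 2 faulted=occurs → not all inputs occur → does not occur.
Autonomous vehicle fails to stop [OR]: Redundant channel inoperative=not, Perception stack fails=not, Fallback branch down=not → no input occurs → does not occur.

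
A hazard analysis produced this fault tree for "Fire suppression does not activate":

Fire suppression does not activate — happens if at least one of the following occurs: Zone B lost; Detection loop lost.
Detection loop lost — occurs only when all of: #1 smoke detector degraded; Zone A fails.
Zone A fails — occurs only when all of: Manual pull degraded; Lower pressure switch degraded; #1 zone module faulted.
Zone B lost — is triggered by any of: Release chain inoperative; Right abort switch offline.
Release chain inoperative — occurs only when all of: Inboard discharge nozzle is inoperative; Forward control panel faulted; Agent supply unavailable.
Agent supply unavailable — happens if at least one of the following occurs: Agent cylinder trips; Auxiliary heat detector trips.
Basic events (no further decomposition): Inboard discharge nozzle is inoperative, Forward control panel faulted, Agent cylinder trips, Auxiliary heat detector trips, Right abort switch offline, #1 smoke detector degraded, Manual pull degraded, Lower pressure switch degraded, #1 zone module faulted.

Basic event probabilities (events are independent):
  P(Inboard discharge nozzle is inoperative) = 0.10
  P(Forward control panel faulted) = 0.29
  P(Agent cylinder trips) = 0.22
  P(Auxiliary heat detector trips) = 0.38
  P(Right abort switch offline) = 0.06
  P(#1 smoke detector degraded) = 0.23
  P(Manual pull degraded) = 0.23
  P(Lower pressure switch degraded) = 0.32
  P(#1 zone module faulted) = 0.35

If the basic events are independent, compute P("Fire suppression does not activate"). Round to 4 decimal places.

P(Agent supply unavailable) [OR] = 1 − (1−0.22) × (1−0.38) = 0.516400
P(Release chain inoperative) [AND] = 0.10 × 0.29 × 0.516400 = 0.014976
P(Zone B lost) [OR] = 1 − (1−0.014976) × (1−0.06) = 0.074077
P(Zone A fails) [AND] = 0.23 × 0.32 × 0.35 = 0.025760
P(Detection loop lost) [AND] = 0.23 × 0.025760 = 0.005925
P(Fire suppression does not activate) [OR] = 1 − (1−0.074077) × (1−0.005925) = 0.079563
Rounded to 4 decimal places: P(Fire suppression does not activate) ≈ 0.0796.

0.0796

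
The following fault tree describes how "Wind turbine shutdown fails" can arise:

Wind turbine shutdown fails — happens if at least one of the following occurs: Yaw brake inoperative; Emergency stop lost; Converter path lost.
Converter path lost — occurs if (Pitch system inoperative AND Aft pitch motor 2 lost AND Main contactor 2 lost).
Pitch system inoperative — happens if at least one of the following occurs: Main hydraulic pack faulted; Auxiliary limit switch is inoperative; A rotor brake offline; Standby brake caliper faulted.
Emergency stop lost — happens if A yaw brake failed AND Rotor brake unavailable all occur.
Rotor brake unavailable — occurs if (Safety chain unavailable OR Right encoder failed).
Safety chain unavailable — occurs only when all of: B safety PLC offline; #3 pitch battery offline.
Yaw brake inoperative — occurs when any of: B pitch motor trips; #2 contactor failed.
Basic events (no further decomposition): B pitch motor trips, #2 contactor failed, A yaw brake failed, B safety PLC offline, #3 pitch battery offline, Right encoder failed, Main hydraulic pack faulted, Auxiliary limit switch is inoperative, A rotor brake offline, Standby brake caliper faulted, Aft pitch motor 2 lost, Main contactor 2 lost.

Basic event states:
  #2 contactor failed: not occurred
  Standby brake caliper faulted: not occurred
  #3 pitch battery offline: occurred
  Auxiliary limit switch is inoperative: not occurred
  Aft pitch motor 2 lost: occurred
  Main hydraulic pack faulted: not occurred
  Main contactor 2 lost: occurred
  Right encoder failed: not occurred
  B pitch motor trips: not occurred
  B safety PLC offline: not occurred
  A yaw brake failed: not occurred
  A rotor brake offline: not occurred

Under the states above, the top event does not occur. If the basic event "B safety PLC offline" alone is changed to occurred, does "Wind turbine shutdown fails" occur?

No

Counterfactual: set "B safety PLC offline" to occurred.
Yaw brake inoperative [OR]: B pitch motor trips=not, #2 contactor failed=not → no input occurs → does not occur.
Safety chain unavailable [AND]: B safety PLC offline=occurs, #3 pitch battery offline=occurs → all inputs occur → occurs.
Rotor brake unavailable [OR]: Safety chain unavailable=occurs, Right encoder failed=not → at least one input occurs → occurs.
Emergency stop lost [AND]: A yaw brake failed=not, Rotor brake unavailable=occurs → not all inputs occur → does not occur.
Pitch system inoperative [OR]: Main hydraulic pack faulted=not, Auxiliary limit switch is inoperative=not, A rotor brake offline=not, Standby brake caliper faulted=not → no input occurs → does not occur.
Converter path lost [AND]: Pitch system inoperative=not, Aft pitch motor 2 lost=occurs, Main contactor 2 lost=occurs → not all inputs occur → does not occur.
Wind turbine shutdown fails [OR]: Yaw brake inoperative=not, Emergency stop lost=not, Converter path lost=not → no input occurs → does not occur.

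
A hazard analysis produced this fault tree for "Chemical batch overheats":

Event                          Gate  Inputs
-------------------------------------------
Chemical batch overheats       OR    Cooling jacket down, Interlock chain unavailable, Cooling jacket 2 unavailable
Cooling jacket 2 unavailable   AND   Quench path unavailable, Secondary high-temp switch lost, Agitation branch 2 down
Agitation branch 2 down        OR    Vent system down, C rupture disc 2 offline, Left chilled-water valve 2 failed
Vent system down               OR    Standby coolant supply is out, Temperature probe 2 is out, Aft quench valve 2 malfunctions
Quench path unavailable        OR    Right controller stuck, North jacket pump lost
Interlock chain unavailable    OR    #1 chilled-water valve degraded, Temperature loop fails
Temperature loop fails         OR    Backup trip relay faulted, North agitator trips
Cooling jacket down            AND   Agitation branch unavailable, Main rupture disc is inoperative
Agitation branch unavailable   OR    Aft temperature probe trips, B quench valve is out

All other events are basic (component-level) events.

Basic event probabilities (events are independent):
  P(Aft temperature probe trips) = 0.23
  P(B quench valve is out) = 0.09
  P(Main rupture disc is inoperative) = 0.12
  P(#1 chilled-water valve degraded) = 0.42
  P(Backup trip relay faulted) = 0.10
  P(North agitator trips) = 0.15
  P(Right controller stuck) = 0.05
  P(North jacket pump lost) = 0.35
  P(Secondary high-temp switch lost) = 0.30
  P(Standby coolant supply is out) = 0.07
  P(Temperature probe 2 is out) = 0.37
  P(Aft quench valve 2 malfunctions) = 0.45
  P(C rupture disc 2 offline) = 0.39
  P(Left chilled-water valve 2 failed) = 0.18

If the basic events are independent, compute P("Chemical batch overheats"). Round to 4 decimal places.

P(Agitation branch unavailable) [OR] = 1 − (1−0.23) × (1−0.09) = 0.299300
P(Cooling jacket down) [AND] = 0.299300 × 0.12 = 0.035916
P(Temperature loop fails) [OR] = 1 − (1−0.10) × (1−0.15) = 0.235000
P(Interlock chain unavailable) [OR] = 1 − (1−0.42) × (1−0.235000) = 0.556300
P(Quench path unavailable) [OR] = 1 − (1−0.05) × (1−0.35) = 0.382500
P(Vent system down) [OR] = 1 − (1−0.07) × (1−0.37) × (1−0.45) = 0.677755
P(Agitation branch 2 down) [OR] = 1 − (1−0.677755) × (1−0.39) × (1−0.18) = 0.838813
P(Cooling jacket 2 unavailable) [AND] = 0.382500 × 0.30 × 0.838813 = 0.096254
P(Chemical batch overheats) [OR] = 1 − (1−0.035916) × (1−0.556300) × (1−0.096254) = 0.613410
Rounded to 4 decimal places: P(Chemical batch overheats) ≈ 0.6134.

0.6134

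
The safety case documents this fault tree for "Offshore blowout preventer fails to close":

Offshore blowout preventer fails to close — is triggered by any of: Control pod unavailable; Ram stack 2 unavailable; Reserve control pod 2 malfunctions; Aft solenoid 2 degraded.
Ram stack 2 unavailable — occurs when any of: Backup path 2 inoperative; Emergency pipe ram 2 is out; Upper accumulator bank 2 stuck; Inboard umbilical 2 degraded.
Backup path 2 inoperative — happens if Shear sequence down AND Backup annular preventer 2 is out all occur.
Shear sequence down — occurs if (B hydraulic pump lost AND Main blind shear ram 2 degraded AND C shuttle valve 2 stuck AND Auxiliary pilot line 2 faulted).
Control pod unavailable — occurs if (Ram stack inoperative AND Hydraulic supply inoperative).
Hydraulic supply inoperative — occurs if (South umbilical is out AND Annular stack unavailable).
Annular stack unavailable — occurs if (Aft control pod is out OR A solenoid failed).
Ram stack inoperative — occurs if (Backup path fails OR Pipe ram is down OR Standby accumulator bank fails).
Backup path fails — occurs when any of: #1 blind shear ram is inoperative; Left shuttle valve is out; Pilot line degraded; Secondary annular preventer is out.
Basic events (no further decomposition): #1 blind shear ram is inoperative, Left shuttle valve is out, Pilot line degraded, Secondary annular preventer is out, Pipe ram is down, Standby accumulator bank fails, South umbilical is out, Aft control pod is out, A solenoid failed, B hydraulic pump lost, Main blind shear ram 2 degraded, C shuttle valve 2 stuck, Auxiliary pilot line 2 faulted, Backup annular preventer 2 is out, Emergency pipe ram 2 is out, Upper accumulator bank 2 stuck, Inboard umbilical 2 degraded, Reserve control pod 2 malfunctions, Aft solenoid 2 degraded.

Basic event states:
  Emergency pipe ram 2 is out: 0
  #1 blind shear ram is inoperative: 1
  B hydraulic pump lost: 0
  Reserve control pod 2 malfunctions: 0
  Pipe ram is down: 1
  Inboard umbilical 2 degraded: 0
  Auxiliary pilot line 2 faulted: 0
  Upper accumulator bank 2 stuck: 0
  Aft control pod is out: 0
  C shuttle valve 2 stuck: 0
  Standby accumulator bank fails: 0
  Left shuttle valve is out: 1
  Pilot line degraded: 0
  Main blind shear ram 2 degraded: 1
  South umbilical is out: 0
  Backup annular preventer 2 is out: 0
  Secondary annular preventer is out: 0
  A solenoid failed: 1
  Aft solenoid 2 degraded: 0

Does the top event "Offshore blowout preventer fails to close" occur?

Backup path fails [OR]: #1 blind shear ram is inoperative=occurs, Left shuttle valve is out=occurs, Pilot line degraded=not, Secondary annular preventer is out=not → at least one input occurs → occurs.
Ram stack inoperative [OR]: Backup path fails=occurs, Pipe ram is down=occurs, Standby accumulator bank fails=not → at least one input occurs → occurs.
Annular stack unavailable [OR]: Aft control pod is out=not, A solenoid failed=occurs → at least one input occurs → occurs.
Hydraulic supply inoperative [AND]: South umbilical is out=not, Annular stack unavailable=occurs → not all inputs occur → does not occur.
Control pod unavailable [AND]: Ram stack inoperative=occurs, Hydraulic supply inoperative=not → not all inputs occur → does not occur.
Shear sequence down [AND]: B hydraulic pump lost=not, Main blind shear ram 2 degraded=occurs, C shuttle valve 2 stuck=not, Auxiliary pilot line 2 faulted=not → not all inputs occur → does not occur.
Backup path 2 inoperative [AND]: Shear sequence down=not, Backup annular preventer 2 is out=not → not all inputs occur → does not occur.
Ram stack 2 unavailable [OR]: Backup path 2 inoperative=not, Emergency pipe ram 2 is out=not, Upper accumulator bank 2 stuck=not, Inboard umbilical 2 degraded=not → no input occurs → does not occur.
Offshore blowout preventer fails to close [OR]: Control pod unavailable=not, Ram stack 2 unavailable=not, Reserve control pod 2 malfunctions=not, Aft solenoid 2 degraded=not → no input occurs → does not occur.

No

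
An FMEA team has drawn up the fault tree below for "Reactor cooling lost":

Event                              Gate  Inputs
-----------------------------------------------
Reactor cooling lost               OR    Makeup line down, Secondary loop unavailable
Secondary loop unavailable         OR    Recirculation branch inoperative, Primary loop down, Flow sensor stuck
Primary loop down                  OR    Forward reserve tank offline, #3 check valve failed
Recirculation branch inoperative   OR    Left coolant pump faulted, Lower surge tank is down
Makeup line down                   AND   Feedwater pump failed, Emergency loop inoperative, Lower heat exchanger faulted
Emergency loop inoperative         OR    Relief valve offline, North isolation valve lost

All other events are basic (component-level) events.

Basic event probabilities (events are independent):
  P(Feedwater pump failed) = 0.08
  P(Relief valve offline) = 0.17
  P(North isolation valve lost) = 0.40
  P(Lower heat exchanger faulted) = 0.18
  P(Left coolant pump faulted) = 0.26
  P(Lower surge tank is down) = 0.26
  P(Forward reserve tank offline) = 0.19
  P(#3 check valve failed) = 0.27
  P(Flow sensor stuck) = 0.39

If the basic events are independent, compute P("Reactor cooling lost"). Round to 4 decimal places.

0.8039

P(Emergency loop inoperative) [OR] = 1 − (1−0.17) × (1−0.40) = 0.502000
P(Makeup line down) [AND] = 0.08 × 0.502000 × 0.18 = 0.007229
P(Recirculation branch inoperative) [OR] = 1 − (1−0.26) × (1−0.26) = 0.452400
P(Primary loop down) [OR] = 1 − (1−0.19) × (1−0.27) = 0.408700
P(Secondary loop unavailable) [OR] = 1 − (1−0.452400) × (1−0.408700) × (1−0.39) = 0.802485
P(Reactor cooling lost) [OR] = 1 − (1−0.007229) × (1−0.802485) = 0.803913
Rounded to 4 decimal places: P(Reactor cooling lost) ≈ 0.8039.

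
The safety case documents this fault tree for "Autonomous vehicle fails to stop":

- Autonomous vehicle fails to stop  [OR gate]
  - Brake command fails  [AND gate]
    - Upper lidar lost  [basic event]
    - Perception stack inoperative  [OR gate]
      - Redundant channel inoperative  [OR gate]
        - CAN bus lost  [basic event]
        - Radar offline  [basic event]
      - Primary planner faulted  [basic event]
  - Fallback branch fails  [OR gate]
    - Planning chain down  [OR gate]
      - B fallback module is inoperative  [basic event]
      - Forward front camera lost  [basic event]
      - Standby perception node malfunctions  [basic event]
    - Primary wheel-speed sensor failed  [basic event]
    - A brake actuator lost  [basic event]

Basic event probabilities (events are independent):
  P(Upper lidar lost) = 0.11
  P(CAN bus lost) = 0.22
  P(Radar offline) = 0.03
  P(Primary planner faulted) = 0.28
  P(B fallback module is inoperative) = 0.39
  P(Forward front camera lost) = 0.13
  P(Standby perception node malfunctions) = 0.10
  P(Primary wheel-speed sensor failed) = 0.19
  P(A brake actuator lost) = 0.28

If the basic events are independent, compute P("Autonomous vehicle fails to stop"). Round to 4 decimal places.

0.7354

P(Redundant channel inoperative) [OR] = 1 − (1−0.22) × (1−0.03) = 0.243400
P(Perception stack inoperative) [OR] = 1 − (1−0.243400) × (1−0.28) = 0.455248
P(Brake command fails) [AND] = 0.11 × 0.455248 = 0.050077
P(Planning chain down) [OR] = 1 − (1−0.39) × (1−0.13) × (1−0.10) = 0.522370
P(Fallback branch fails) [OR] = 1 − (1−0.522370) × (1−0.19) × (1−0.28) = 0.721446
P(Autonomous vehicle fails to stop) [OR] = 1 − (1−0.050077) × (1−0.721446) = 0.735395
Rounded to 4 decimal places: P(Autonomous vehicle fails to stop) ≈ 0.7354.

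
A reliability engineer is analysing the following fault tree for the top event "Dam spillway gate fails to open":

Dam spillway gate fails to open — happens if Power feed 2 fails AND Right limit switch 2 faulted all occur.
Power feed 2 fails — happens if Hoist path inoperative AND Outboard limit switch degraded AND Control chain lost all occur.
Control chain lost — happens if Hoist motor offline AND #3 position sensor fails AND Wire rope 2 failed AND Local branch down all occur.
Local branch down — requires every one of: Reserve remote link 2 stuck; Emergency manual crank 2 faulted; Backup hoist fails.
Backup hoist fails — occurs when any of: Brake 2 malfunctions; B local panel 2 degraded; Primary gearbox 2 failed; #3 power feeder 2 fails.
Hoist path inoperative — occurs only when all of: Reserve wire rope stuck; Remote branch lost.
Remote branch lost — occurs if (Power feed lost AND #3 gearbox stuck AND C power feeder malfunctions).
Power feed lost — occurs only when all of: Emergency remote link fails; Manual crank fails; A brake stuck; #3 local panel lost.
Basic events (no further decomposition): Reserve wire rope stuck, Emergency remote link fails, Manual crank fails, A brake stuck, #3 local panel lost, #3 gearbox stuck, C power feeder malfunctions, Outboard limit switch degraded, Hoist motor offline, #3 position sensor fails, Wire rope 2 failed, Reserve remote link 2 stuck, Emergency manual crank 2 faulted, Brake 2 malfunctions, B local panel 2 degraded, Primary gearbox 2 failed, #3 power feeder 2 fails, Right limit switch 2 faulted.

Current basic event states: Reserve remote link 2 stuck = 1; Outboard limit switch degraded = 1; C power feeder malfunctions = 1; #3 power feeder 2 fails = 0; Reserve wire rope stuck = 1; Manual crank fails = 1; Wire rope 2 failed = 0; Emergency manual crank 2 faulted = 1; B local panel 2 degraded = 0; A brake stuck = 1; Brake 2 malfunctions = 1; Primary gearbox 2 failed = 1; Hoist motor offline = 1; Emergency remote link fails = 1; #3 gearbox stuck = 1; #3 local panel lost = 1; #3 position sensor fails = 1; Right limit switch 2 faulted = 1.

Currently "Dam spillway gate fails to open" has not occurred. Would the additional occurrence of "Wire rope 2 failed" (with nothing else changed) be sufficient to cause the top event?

Counterfactual: set "Wire rope 2 failed" to occurred.
Power feed lost [AND]: Emergency remote link fails=occurs, Manual crank fails=occurs, A brake stuck=occurs, #3 local panel lost=occurs → all inputs occur → occurs.
Remote branch lost [AND]: Power feed lost=occurs, #3 gearbox stuck=occurs, C power feeder malfunctions=occurs → all inputs occur → occurs.
Hoist path inoperative [AND]: Reserve wire rope stuck=occurs, Remote branch lost=occurs → all inputs occur → occurs.
Backup hoist fails [OR]: Brake 2 malfunctions=occurs, B local panel 2 degraded=not, Primary gearbox 2 failed=occurs, #3 power feeder 2 fails=not → at least one input occurs → occurs.
Local branch down [AND]: Reserve remote link 2 stuck=occurs, Emergency manual crank 2 faulted=occurs, Backup hoist fails=occurs → all inputs occur → occurs.
Control chain lost [AND]: Hoist motor offline=occurs, #3 position sensor fails=occurs, Wire rope 2 failed=occurs, Local branch down=occurs → all inputs occur → occurs.
Power feed 2 fails [AND]: Hoist path inoperative=occurs, Outboard limit switch degraded=occurs, Control chain lost=occurs → all inputs occur → occurs.
Dam spillway gate fails to open [AND]: Power feed 2 fails=occurs, Right limit switch 2 faulted=occurs → all inputs occur → occurs.

Yes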